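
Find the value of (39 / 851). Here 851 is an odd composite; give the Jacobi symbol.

Reciprocity: 39 ≡ 3 and 851 ≡ 3 (mod 4), so (39/851) = −(851/39).
Reduce top mod 39: now compute (32/39).
Pull out 2^5: since 39 ≡ 7 (mod 8), (2/39) = +1, so (2/39)^5 = +1.
Reached (1/39) = 1. Collecting the sign flips along the way, the symbol is -1.

-1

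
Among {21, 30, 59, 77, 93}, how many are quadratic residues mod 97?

1

(21/97) = -1 → non-residue.
(30/97) = -1 → non-residue.
(59/97) = -1 → non-residue.
(77/97) = -1 → non-residue.
(93/97) = +1 → QR.
Total quadratic residues among the 5: 1.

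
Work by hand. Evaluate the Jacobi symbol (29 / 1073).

Reciprocity: 29 ≡ 1 and 1073 ≡ 1 (mod 4), so (29/1073) = +(1073/29).
Reduce top mod 29: now compute (0/29).
Top reduces to 0: gcd > 1, so the symbol is 0.

0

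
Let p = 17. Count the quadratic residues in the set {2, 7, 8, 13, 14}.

3

(2/17) = +1 → QR.
(7/17) = -1 → non-residue.
(8/17) = +1 → QR.
(13/17) = +1 → QR.
(14/17) = -1 → non-residue.
Total quadratic residues among the 5: 3.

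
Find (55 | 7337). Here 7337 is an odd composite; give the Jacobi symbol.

0

Reciprocity: 55 ≡ 3 and 7337 ≡ 1 (mod 4), so (55/7337) = +(7337/55).
Reduce top mod 55: now compute (22/55).
Pull out 2: since 55 ≡ 7 (mod 8), (2/55) = +1.
Reciprocity: 11 ≡ 3 and 55 ≡ 3 (mod 4), so (11/55) = −(55/11).
Reduce top mod 11: now compute (0/11).
Top reduces to 0: gcd > 1, so the symbol is 0.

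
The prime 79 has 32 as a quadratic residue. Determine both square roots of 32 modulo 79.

36, 43

Since 79 ≡ 3 (mod 4), a square root of 32 is 32^((79+1)/4) = 32^20 mod 79.
Repeated squaring: 32^2≡76, 32^4≡9, 32^8≡2, 32^16≡4 (mod 79).
32^20 = 32^(16+4) ≡ 36 (mod 79).
Check: 36² = 1296 ≡ 32 (mod 79). The two roots are 36 and 43.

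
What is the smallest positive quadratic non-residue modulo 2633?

(2/2633) = +1, so 2 is a residue.
(3/2633) = −1, so 3 is the smallest positive non-residue mod 2633.

3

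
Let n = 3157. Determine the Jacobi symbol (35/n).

Reciprocity: 35 ≡ 3 and 3157 ≡ 1 (mod 4), so (35/3157) = +(3157/35).
Reduce top mod 35: now compute (7/35).
Reciprocity: 7 ≡ 3 and 35 ≡ 3 (mod 4), so (7/35) = −(35/7).
Reduce top mod 7: now compute (0/7).
Top reduces to 0: gcd > 1, so the symbol is 0.

0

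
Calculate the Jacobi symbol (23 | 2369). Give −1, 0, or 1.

0

Reciprocity: 23 ≡ 3 and 2369 ≡ 1 (mod 4), so (23/2369) = +(2369/23).
Reduce top mod 23: now compute (0/23).
Top reduces to 0: gcd > 1, so the symbol is 0.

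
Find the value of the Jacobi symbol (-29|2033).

First reduce: -29 ≡ 2004 (mod 2033).
Pull out 2^2: since 2033 ≡ 1 (mod 8), (2/2033) = +1, so (2/2033)^2 = +1.
Reciprocity: 501 ≡ 1 and 2033 ≡ 1 (mod 4), so (501/2033) = +(2033/501).
Reduce top mod 501: now compute (29/501).
Reciprocity: 29 ≡ 1 and 501 ≡ 1 (mod 4), so (29/501) = +(501/29).
Reduce top mod 29: now compute (8/29).
Pull out 2^3: since 29 ≡ 5 (mod 8), (2/29) = -1, so (2/29)^3 = -1.
Reached (1/29) = 1. Collecting the sign flips along the way, the symbol is -1.

-1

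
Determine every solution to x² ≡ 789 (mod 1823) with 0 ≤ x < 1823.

Since 1823 ≡ 3 (mod 4), a square root of 789 is 789^((1823+1)/4) = 789^456 mod 1823.
Repeated squaring: 789^2≡878, 789^4≡1578, 789^8≡1689, 789^16≡1549, 789^32≡333, 789^64≡1509, 789^128≡154, 789^256≡17 (mod 1823).
789^456 = 789^(256+128+64+8) ≡ 193 (mod 1823).
Check: 193² = 37249 ≡ 789 (mod 1823). The two roots are 193 and 1630.

193, 1630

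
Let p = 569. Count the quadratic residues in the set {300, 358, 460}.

0

(300/569) = -1 → non-residue.
(358/569) = -1 → non-residue.
(460/569) = -1 → non-residue.
Total quadratic residues among the 3: 0.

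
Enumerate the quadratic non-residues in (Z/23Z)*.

Square k = 1,…,11 (k and 23−k give the same square):
1²=1, 2²=4, 3²=9, 4²=16, 5²≡2, 6²≡13, 7²≡3, 8²≡18, 9²≡12, 10²≡8, 11²≡6 (mod 23).
The residues are {1, 2, 3, 4, 6, 8, 9, 12, 13, 16, 18}; the non-residues are the remaining 11 nonzero classes.

5,7,10,11,14,15,17,19,20,21,22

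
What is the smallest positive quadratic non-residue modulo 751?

(2/751) = +1, so 2 is a residue.
(3/751) = −1, so 3 is the smallest positive non-residue mod 751.

3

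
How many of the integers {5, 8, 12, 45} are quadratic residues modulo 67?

(5/67) = -1 → non-residue.
(8/67) = -1 → non-residue.
(12/67) = -1 → non-residue.
(45/67) = -1 → non-residue.
Total quadratic residues among the 4: 0.

0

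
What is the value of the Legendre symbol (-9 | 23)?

Euler's criterion: (-9/23) ≡ 14^11 (mod 23).
14^2 ≡ 12 (mod 23)
14^4 ≡ 6 (mod 23)
14^8 ≡ 13 (mod 23)
14^11 = 14^(8+2+1) ≡ 22 (mod 23).
Result is 22 ≡ −1, so (-9/23) = −1.

-1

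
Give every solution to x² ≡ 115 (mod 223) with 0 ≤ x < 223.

28, 195

Since 223 ≡ 3 (mod 4), a square root of 115 is 115^((223+1)/4) = 115^56 mod 223.
Repeated squaring: 115^2≡68, 115^4≡164, 115^8≡136, 115^16≡210, 115^32≡169 (mod 223).
115^56 = 115^(32+16+8) ≡ 28 (mod 223).
Check: 28² = 784 ≡ 115 (mod 223). The two roots are 28 and 195.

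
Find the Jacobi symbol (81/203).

1

Reciprocity: 81 ≡ 1 and 203 ≡ 3 (mod 4), so (81/203) = +(203/81).
Reduce top mod 81: now compute (41/81).
Reciprocity: 41 ≡ 1 and 81 ≡ 1 (mod 4), so (41/81) = +(81/41).
Reduce top mod 41: now compute (40/41).
Pull out 2^3: since 41 ≡ 1 (mod 8), (2/41) = +1, so (2/41)^3 = +1.
Reciprocity: 5 ≡ 1 and 41 ≡ 1 (mod 4), so (5/41) = +(41/5).
Reduce top mod 5: now compute (1/5).
Reached (1/5) = 1. Collecting the sign flips along the way, the symbol is +1.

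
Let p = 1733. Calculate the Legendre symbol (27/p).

Reciprocity: 27 ≡ 3 and 1733 ≡ 1 (mod 4), so (27/1733) = +(1733/27).
Reduce top mod 27: now compute (5/27).
Reciprocity: 5 ≡ 1 and 27 ≡ 3 (mod 4), so (5/27) = +(27/5).
Reduce top mod 5: now compute (2/5).
Pull out 2: since 5 ≡ 5 (mod 8), (2/5) = -1.
Reached (1/5) = 1. Collecting the sign flips along the way, the symbol is -1.

-1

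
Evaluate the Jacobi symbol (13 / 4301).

-1

Reciprocity: 13 ≡ 1 and 4301 ≡ 1 (mod 4), so (13/4301) = +(4301/13).
Reduce top mod 13: now compute (11/13).
Reciprocity: 11 ≡ 3 and 13 ≡ 1 (mod 4), so (11/13) = +(13/11).
Reduce top mod 11: now compute (2/11).
Pull out 2: since 11 ≡ 3 (mod 8), (2/11) = -1.
Reached (1/11) = 1. Collecting the sign flips along the way, the symbol is -1.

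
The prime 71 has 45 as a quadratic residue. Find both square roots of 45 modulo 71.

Since 71 ≡ 3 (mod 4), a square root of 45 is 45^((71+1)/4) = 45^18 mod 71.
Repeated squaring: 45^2≡37, 45^4≡20, 45^8≡45, 45^16≡37 (mod 71).
45^18 = 45^(16+2) ≡ 20 (mod 71).
Check: 20² = 400 ≡ 45 (mod 71). The two roots are 20 and 51.

20, 51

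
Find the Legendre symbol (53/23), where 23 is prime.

First reduce: 53 ≡ 7 (mod 23).
Reciprocity: 7 ≡ 3 and 23 ≡ 3 (mod 4), so (7/23) = −(23/7).
Reduce top mod 7: now compute (2/7).
Pull out 2: since 7 ≡ 7 (mod 8), (2/7) = +1.
Reached (1/7) = 1. Collecting the sign flips along the way, the symbol is -1.

-1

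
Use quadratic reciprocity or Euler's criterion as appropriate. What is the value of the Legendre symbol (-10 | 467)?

First reduce: -10 ≡ 457 (mod 467).
Reciprocity: 457 ≡ 1 and 467 ≡ 3 (mod 4), so (457/467) = +(467/457).
Reduce top mod 457: now compute (10/457).
Pull out 2: since 457 ≡ 1 (mod 8), (2/457) = +1.
Reciprocity: 5 ≡ 1 and 457 ≡ 1 (mod 4), so (5/457) = +(457/5).
Reduce top mod 5: now compute (2/5).
Pull out 2: since 5 ≡ 5 (mod 8), (2/5) = -1.
Reached (1/5) = 1. Collecting the sign flips along the way, the symbol is -1.

-1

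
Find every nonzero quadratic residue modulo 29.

Square k = 1,…,14 (k and 29−k give the same square):
1²=1, 2²=4, 3²=9, 4²=16, 5²=25, 6²≡7, 7²≡20, 8²≡6, 9²≡23, 10²≡13, 11²≡5, 12²≡28, 13²≡24, 14²≡22 (mod 29).
So the quadratic residues mod 29 are {1, 4, 5, 6, 7, 9, 13, 16, 20, 22, 23, 24, 25, 28}.

1,4,5,6,7,9,13,16,20,22,23,24,25,28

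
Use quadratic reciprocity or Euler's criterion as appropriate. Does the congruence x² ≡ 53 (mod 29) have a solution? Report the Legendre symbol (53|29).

1

Euler's criterion: (53/29) ≡ 24^14 (mod 29).
24^2 ≡ 25 (mod 29)
24^4 ≡ 16 (mod 29)
24^8 ≡ 24 (mod 29)
24^14 = 24^(8+4+2) ≡ 1 (mod 29).
Result is 1, so (53/29) = 1.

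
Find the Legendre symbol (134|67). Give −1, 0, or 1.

0

First reduce: 134 ≡ 0 (mod 67).
Top reduces to 0: gcd > 1, so the symbol is 0.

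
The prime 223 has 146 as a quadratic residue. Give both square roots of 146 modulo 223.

Since 223 ≡ 3 (mod 4), a square root of 146 is 146^((223+1)/4) = 146^56 mod 223.
Repeated squaring: 146^2≡131, 146^4≡213, 146^8≡100, 146^16≡188, 146^32≡110 (mod 223).
146^56 = 146^(32+16+8) ≡ 121 (mod 223).
Check: 121² = 14641 ≡ 146 (mod 223). The two roots are 102 and 121.

102, 121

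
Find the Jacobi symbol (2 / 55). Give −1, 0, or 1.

1

Pull out 2: since 55 ≡ 7 (mod 8), (2/55) = +1.
Reached (1/55) = 1. Collecting the sign flips along the way, the symbol is +1.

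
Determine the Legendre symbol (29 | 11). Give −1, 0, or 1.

-1

Euler's criterion: (29/11) ≡ 7^5 (mod 11).
7^2 ≡ 5 (mod 11)
7^4 ≡ 3 (mod 11)
7^5 = 7^(4+1) ≡ 10 (mod 11).
Result is 10 ≡ −1, so (29/11) = −1.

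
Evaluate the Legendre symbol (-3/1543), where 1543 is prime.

First reduce: -3 ≡ 1540 (mod 1543).
Pull out 2^2: since 1543 ≡ 7 (mod 8), (2/1543) = +1, so (2/1543)^2 = +1.
Reciprocity: 385 ≡ 1 and 1543 ≡ 3 (mod 4), so (385/1543) = +(1543/385).
Reduce top mod 385: now compute (3/385).
Reciprocity: 3 ≡ 3 and 385 ≡ 1 (mod 4), so (3/385) = +(385/3).
Reduce top mod 3: now compute (1/3).
Reached (1/3) = 1. Collecting the sign flips along the way, the symbol is +1.

1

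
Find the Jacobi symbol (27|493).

1

Reciprocity: 27 ≡ 3 and 493 ≡ 1 (mod 4), so (27/493) = +(493/27).
Reduce top mod 27: now compute (7/27).
Reciprocity: 7 ≡ 3 and 27 ≡ 3 (mod 4), so (7/27) = −(27/7).
Reduce top mod 7: now compute (6/7).
Pull out 2: since 7 ≡ 7 (mod 8), (2/7) = +1.
Reciprocity: 3 ≡ 3 and 7 ≡ 3 (mod 4), so (3/7) = −(7/3).
Reduce top mod 3: now compute (1/3).
Reached (1/3) = 1. Collecting the sign flips along the way, the symbol is +1.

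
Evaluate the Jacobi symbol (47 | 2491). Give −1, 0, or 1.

Reciprocity: 47 ≡ 3 and 2491 ≡ 3 (mod 4), so (47/2491) = −(2491/47).
Reduce top mod 47: now compute (0/47).
Top reduces to 0: gcd > 1, so the symbol is 0.

0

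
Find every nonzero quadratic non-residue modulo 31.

3,6,11,12,13,15,17,21,22,23,24,26,27,29,30

Square k = 1,…,15 (k and 31−k give the same square):
1²=1, 2²=4, 3²=9, 4²=16, 5²=25, 6²≡5, 7²≡18, 8²≡2, 9²≡19, 10²≡7, 11²≡28, 12²≡20, 13²≡14, 14²≡10, 15²≡8 (mod 31).
The residues are {1, 2, 4, 5, 7, 8, 9, 10, 14, 16, 18, 19, 20, 25, 28}; the non-residues are the remaining 15 nonzero classes.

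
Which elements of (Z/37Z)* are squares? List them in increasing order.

Square k = 1,…,18 (k and 37−k give the same square):
1²=1, 2²=4, 3²=9, 4²=16, 5²=25, 6²=36, 7²≡12, 8²≡27, 9²≡7, 10²≡26, 11²≡10, 12²≡33, 13²≡21, 14²≡11, 15²≡3, 16²≡34, 17²≡30, 18²≡28 (mod 37).
So the quadratic residues mod 37 are {1, 3, 4, 7, 9, 10, 11, 12, 16, 21, 25, 26, 27, 28, 30, 33, 34, 36}.

1,3,4,7,9,10,11,12,16,21,25,26,27,28,30,33,34,36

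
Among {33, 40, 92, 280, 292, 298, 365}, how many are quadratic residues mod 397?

5

(33/397) = +1 → QR.
(40/397) = +1 → QR.
(92/397) = +1 → QR.
(280/397) = -1 → non-residue.
(292/397) = +1 → QR.
(298/397) = +1 → QR.
(365/397) = -1 → non-residue.
Total quadratic residues among the 7: 5.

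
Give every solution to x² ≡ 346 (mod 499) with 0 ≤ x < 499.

Since 499 ≡ 3 (mod 4), a square root of 346 is 346^((499+1)/4) = 346^125 mod 499.
Repeated squaring: 346^2≡455, 346^4≡439, 346^8≡107, 346^16≡471, 346^32≡285, 346^64≡387 (mod 499).
346^125 = 346^(64+32+16+8+4+1) ≡ 151 (mod 499).
Check: 151² = 22801 ≡ 346 (mod 499). The two roots are 151 and 348.

151, 348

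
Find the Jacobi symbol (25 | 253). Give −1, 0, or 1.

1

Reciprocity: 25 ≡ 1 and 253 ≡ 1 (mod 4), so (25/253) = +(253/25).
Reduce top mod 25: now compute (3/25).
Reciprocity: 3 ≡ 3 and 25 ≡ 1 (mod 4), so (3/25) = +(25/3).
Reduce top mod 3: now compute (1/3).
Reached (1/3) = 1. Collecting the sign flips along the way, the symbol is +1.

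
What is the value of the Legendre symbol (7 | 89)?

Euler's criterion: (7/89) ≡ 7^44 (mod 89).
7^2 ≡ 49 (mod 89)
7^4 ≡ 87 (mod 89)
7^8 ≡ 4 (mod 89)
7^16 ≡ 16 (mod 89)
7^32 ≡ 78 (mod 89)
7^44 = 7^(32+8+4) ≡ 88 (mod 89).
Result is 88 ≡ −1, so (7/89) = −1.

-1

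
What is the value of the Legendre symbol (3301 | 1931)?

First reduce: 3301 ≡ 1370 (mod 1931).
Pull out 2: since 1931 ≡ 3 (mod 8), (2/1931) = -1.
Reciprocity: 685 ≡ 1 and 1931 ≡ 3 (mod 4), so (685/1931) = +(1931/685).
Reduce top mod 685: now compute (561/685).
Reciprocity: 561 ≡ 1 and 685 ≡ 1 (mod 4), so (561/685) = +(685/561).
Reduce top mod 561: now compute (124/561).
Pull out 2^2: since 561 ≡ 1 (mod 8), (2/561) = +1, so (2/561)^2 = +1.
Reciprocity: 31 ≡ 3 and 561 ≡ 1 (mod 4), so (31/561) = +(561/31).
Reduce top mod 31: now compute (3/31).
Reciprocity: 3 ≡ 3 and 31 ≡ 3 (mod 4), so (3/31) = −(31/3).
Reduce top mod 3: now compute (1/3).
Reached (1/3) = 1. Collecting the sign flips along the way, the symbol is +1.

1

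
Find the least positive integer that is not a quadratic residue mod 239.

(2/239) = +1, so 2 is a residue.
(3/239) = +1, so 3 is a residue.
(4/239) = +1, so 4 is a residue.
(5/239) = +1, so 5 is a residue.
(6/239) = +1, so 6 is a residue.
(7/239) = −1, so 7 is the smallest positive non-residue mod 239.

7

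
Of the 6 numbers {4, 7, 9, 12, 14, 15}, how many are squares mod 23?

3

(4/23) = +1 → QR.
(7/23) = -1 → non-residue.
(9/23) = +1 → QR.
(12/23) = +1 → QR.
(14/23) = -1 → non-residue.
(15/23) = -1 → non-residue.
Total quadratic residues among the 6: 3.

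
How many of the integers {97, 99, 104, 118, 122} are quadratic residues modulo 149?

(97/149) = -1 → non-residue.
(99/149) = -1 → non-residue.
(104/149) = +1 → QR.
(118/149) = +1 → QR.
(122/149) = -1 → non-residue.
Total quadratic residues among the 5: 2.

2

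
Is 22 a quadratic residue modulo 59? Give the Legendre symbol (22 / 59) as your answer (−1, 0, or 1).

Pull out 2: since 59 ≡ 3 (mod 8), (2/59) = -1.
Reciprocity: 11 ≡ 3 and 59 ≡ 3 (mod 4), so (11/59) = −(59/11).
Reduce top mod 11: now compute (4/11).
Pull out 2^2: since 11 ≡ 3 (mod 8), (2/11) = -1, so (2/11)^2 = +1.
Reached (1/11) = 1. Collecting the sign flips along the way, the symbol is +1.

1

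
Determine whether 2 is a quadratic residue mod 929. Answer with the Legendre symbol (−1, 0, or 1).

Euler's criterion: (2/929) ≡ 2^464 (mod 929).
2^2 ≡ 4 (mod 929)
2^4 ≡ 16 (mod 929)
2^8 ≡ 256 (mod 929)
2^16 ≡ 506 (mod 929)
2^32 ≡ 561 (mod 929)
2^64 ≡ 719 (mod 929)
2^128 ≡ 437 (mod 929)
2^256 ≡ 524 (mod 929)
2^464 = 2^(256+128+64+16) ≡ 1 (mod 929).
Result is 1, so (2/929) = 1.

1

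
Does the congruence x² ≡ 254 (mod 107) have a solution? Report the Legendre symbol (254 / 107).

1

Euler's criterion: (254/107) ≡ 40^53 (mod 107).
40^2 ≡ 102 (mod 107)
40^4 ≡ 25 (mod 107)
40^8 ≡ 90 (mod 107)
40^16 ≡ 75 (mod 107)
40^32 ≡ 61 (mod 107)
40^53 = 40^(32+16+4+1) ≡ 1 (mod 107).
Result is 1, so (254/107) = 1.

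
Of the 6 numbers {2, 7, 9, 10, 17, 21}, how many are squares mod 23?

2

(2/23) = +1 → QR.
(7/23) = -1 → non-residue.
(9/23) = +1 → QR.
(10/23) = -1 → non-residue.
(17/23) = -1 → non-residue.
(21/23) = -1 → non-residue.
Total quadratic residues among the 6: 2.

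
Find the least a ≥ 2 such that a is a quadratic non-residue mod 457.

5

(2/457) = +1, so 2 is a residue.
(3/457) = +1, so 3 is a residue.
(4/457) = +1, so 4 is a residue.
(5/457) = −1, so 5 is the smallest positive non-residue mod 457.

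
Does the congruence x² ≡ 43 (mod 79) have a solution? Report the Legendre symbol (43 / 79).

Euler's criterion: (43/79) ≡ 43^39 (mod 79).
43^2 ≡ 32 (mod 79)
43^4 ≡ 76 (mod 79)
43^8 ≡ 9 (mod 79)
43^16 ≡ 2 (mod 79)
43^32 ≡ 4 (mod 79)
43^39 = 43^(32+4+2+1) ≡ 78 (mod 79).
Result is 78 ≡ −1, so (43/79) = −1.

-1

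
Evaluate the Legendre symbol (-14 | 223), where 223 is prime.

First reduce: -14 ≡ 209 (mod 223).
Reciprocity: 209 ≡ 1 and 223 ≡ 3 (mod 4), so (209/223) = +(223/209).
Reduce top mod 209: now compute (14/209).
Pull out 2: since 209 ≡ 1 (mod 8), (2/209) = +1.
Reciprocity: 7 ≡ 3 and 209 ≡ 1 (mod 4), so (7/209) = +(209/7).
Reduce top mod 7: now compute (6/7).
Pull out 2: since 7 ≡ 7 (mod 8), (2/7) = +1.
Reciprocity: 3 ≡ 3 and 7 ≡ 3 (mod 4), so (3/7) = −(7/3).
Reduce top mod 3: now compute (1/3).
Reached (1/3) = 1. Collecting the sign flips along the way, the symbol is -1.

-1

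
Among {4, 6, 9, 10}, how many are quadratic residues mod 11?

(4/11) = +1 → QR.
(6/11) = -1 → non-residue.
(9/11) = +1 → QR.
(10/11) = -1 → non-residue.
Total quadratic residues among the 4: 2.

2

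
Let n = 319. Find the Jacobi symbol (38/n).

1

Pull out 2: since 319 ≡ 7 (mod 8), (2/319) = +1.
Reciprocity: 19 ≡ 3 and 319 ≡ 3 (mod 4), so (19/319) = −(319/19).
Reduce top mod 19: now compute (15/19).
Reciprocity: 15 ≡ 3 and 19 ≡ 3 (mod 4), so (15/19) = −(19/15).
Reduce top mod 15: now compute (4/15).
Pull out 2^2: since 15 ≡ 7 (mod 8), (2/15) = +1, so (2/15)^2 = +1.
Reached (1/15) = 1. Collecting the sign flips along the way, the symbol is +1.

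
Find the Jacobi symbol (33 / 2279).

Reciprocity: 33 ≡ 1 and 2279 ≡ 3 (mod 4), so (33/2279) = +(2279/33).
Reduce top mod 33: now compute (2/33).
Pull out 2: since 33 ≡ 1 (mod 8), (2/33) = +1.
Reached (1/33) = 1. Collecting the sign flips along the way, the symbol is +1.

1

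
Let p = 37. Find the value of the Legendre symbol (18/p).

Pull out 2: since 37 ≡ 5 (mod 8), (2/37) = -1.
Reciprocity: 9 ≡ 1 and 37 ≡ 1 (mod 4), so (9/37) = +(37/9).
Reduce top mod 9: now compute (1/9).
Reached (1/9) = 1. Collecting the sign flips along the way, the symbol is -1.

-1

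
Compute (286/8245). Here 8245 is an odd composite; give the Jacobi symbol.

Pull out 2: since 8245 ≡ 5 (mod 8), (2/8245) = -1.
Reciprocity: 143 ≡ 3 and 8245 ≡ 1 (mod 4), so (143/8245) = +(8245/143).
Reduce top mod 143: now compute (94/143).
Pull out 2: since 143 ≡ 7 (mod 8), (2/143) = +1.
Reciprocity: 47 ≡ 3 and 143 ≡ 3 (mod 4), so (47/143) = −(143/47).
Reduce top mod 47: now compute (2/47).
Pull out 2: since 47 ≡ 7 (mod 8), (2/47) = +1.
Reached (1/47) = 1. Collecting the sign flips along the way, the symbol is +1.

1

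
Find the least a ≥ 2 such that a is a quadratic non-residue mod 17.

(2/17) = +1, so 2 is a residue.
(3/17) = −1, so 3 is the smallest positive non-residue mod 17.

3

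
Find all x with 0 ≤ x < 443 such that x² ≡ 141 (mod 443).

216, 227

Since 443 ≡ 3 (mod 4), a square root of 141 is 141^((443+1)/4) = 141^111 mod 443.
Repeated squaring: 141^2≡389, 141^4≡258, 141^8≡114, 141^16≡149, 141^32≡51, 141^64≡386 (mod 443).
141^111 = 141^(64+32+8+4+2+1) ≡ 227 (mod 443).
Check: 227² = 51529 ≡ 141 (mod 443). The two roots are 216 and 227.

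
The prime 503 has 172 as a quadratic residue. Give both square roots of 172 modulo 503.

41, 462

Since 503 ≡ 3 (mod 4), a square root of 172 is 172^((503+1)/4) = 172^126 mod 503.
Repeated squaring: 172^2≡410, 172^4≡98, 172^8≡47, 172^16≡197, 172^32≡78, 172^64≡48 (mod 503).
172^126 = 172^(64+32+16+8+4+2) ≡ 462 (mod 503).
Check: 462² = 213444 ≡ 172 (mod 503). The two roots are 41 and 462.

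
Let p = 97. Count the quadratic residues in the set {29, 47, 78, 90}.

1

(29/97) = -1 → non-residue.
(47/97) = +1 → QR.
(78/97) = -1 → non-residue.
(90/97) = -1 → non-residue.
Total quadratic residues among the 4: 1.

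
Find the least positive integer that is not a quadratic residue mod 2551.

(2/2551) = +1, so 2 is a residue.
(3/2551) = −1, so 3 is the smallest positive non-residue mod 2551.

3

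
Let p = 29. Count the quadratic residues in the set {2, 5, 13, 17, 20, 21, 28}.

(2/29) = -1 → non-residue.
(5/29) = +1 → QR.
(13/29) = +1 → QR.
(17/29) = -1 → non-residue.
(20/29) = +1 → QR.
(21/29) = -1 → non-residue.
(28/29) = +1 → QR.
Total quadratic residues among the 7: 4.

4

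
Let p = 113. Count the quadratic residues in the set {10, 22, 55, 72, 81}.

3

(10/113) = -1 → non-residue.
(22/113) = +1 → QR.
(55/113) = -1 → non-residue.
(72/113) = +1 → QR.
(81/113) = +1 → QR.
Total quadratic residues among the 5: 3.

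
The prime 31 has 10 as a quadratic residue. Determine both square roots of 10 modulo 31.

14, 17

Since 31 ≡ 3 (mod 4), a square root of 10 is 10^((31+1)/4) = 10^8 mod 31.
Repeated squaring: 10^2≡7, 10^4≡18, 10^8≡14 (mod 31).
10^8 = 10^(8) ≡ 14 (mod 31).
Check: 14² = 196 ≡ 10 (mod 31). The two roots are 14 and 17.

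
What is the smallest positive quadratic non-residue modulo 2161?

(2/2161) = +1, so 2 is a residue.
(3/2161) = +1, so 3 is a residue.
(4/2161) = +1, so 4 is a residue.
(5/2161) = +1, so 5 is a residue.
(6/2161) = +1, so 6 is a residue.
(7/2161) = −1, so 7 is the smallest positive non-residue mod 2161.

7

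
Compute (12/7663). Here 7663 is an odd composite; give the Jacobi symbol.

Pull out 2^2: since 7663 ≡ 7 (mod 8), (2/7663) = +1, so (2/7663)^2 = +1.
Reciprocity: 3 ≡ 3 and 7663 ≡ 3 (mod 4), so (3/7663) = −(7663/3).
Reduce top mod 3: now compute (1/3).
Reached (1/3) = 1. Collecting the sign flips along the way, the symbol is -1.

-1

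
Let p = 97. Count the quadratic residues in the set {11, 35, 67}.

(11/97) = +1 → QR.
(35/97) = +1 → QR.
(67/97) = -1 → non-residue.
Total quadratic residues among the 3: 2.

2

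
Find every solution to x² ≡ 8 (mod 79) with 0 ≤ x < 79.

18, 61

Since 79 ≡ 3 (mod 4), a square root of 8 is 8^((79+1)/4) = 8^20 mod 79.
Repeated squaring: 8^2≡64, 8^4≡67, 8^8≡65, 8^16≡38 (mod 79).
8^20 = 8^(16+4) ≡ 18 (mod 79).
Check: 18² = 324 ≡ 8 (mod 79). The two roots are 18 and 61.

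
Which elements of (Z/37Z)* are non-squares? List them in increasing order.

Square k = 1,…,18 (k and 37−k give the same square):
1²=1, 2²=4, 3²=9, 4²=16, 5²=25, 6²=36, 7²≡12, 8²≡27, 9²≡7, 10²≡26, 11²≡10, 12²≡33, 13²≡21, 14²≡11, 15²≡3, 16²≡34, 17²≡30, 18²≡28 (mod 37).
The residues are {1, 3, 4, 7, 9, 10, 11, 12, 16, 21, 25, 26, 27, 28, 30, 33, 34, 36}; the non-residues are the remaining 18 nonzero classes.

2 5 6 8 13 14 15 17 18 19 20 22 23 24 29 31 32 35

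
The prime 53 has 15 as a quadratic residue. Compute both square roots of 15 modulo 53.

11, 42

53 ≡ 1 (mod 4), so we find a root by search.
Trying successive values, 11² = 121 ≡ 15 (mod 53). The other root is 53 − 11 = 42.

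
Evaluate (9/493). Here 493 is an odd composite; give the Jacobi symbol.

Reciprocity: 9 ≡ 1 and 493 ≡ 1 (mod 4), so (9/493) = +(493/9).
Reduce top mod 9: now compute (7/9).
Reciprocity: 7 ≡ 3 and 9 ≡ 1 (mod 4), so (7/9) = +(9/7).
Reduce top mod 7: now compute (2/7).
Pull out 2: since 7 ≡ 7 (mod 8), (2/7) = +1.
Reached (1/7) = 1. Collecting the sign flips along the way, the symbol is +1.

1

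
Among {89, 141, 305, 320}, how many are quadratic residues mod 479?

(89/479) = +1 → QR.
(141/479) = -1 → non-residue.
(305/479) = +1 → QR.
(320/479) = +1 → QR.
Total quadratic residues among the 4: 3.

3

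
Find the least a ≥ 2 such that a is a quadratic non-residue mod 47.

5

(2/47) = +1, so 2 is a residue.
(3/47) = +1, so 3 is a residue.
(4/47) = +1, so 4 is a residue.
(5/47) = −1, so 5 is the smallest positive non-residue mod 47.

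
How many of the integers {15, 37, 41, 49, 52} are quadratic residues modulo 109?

2

(15/109) = +1 → QR.
(37/109) = -1 → non-residue.
(41/109) = -1 → non-residue.
(49/109) = +1 → QR.
(52/109) = -1 → non-residue.
Total quadratic residues among the 5: 2.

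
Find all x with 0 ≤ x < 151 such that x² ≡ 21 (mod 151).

25, 126

Since 151 ≡ 3 (mod 4), a square root of 21 is 21^((151+1)/4) = 21^38 mod 151.
Repeated squaring: 21^2≡139, 21^4≡144, 21^8≡49, 21^16≡136, 21^32≡74 (mod 151).
21^38 = 21^(32+4+2) ≡ 25 (mod 151).
Check: 25² = 625 ≡ 21 (mod 151). The two roots are 25 and 126.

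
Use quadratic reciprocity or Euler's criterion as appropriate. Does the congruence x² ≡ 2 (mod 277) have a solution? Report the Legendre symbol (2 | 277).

Euler's criterion: (2/277) ≡ 2^138 (mod 277).
2^2 ≡ 4 (mod 277)
2^4 ≡ 16 (mod 277)
2^8 ≡ 256 (mod 277)
2^16 ≡ 164 (mod 277)
2^32 ≡ 27 (mod 277)
2^64 ≡ 175 (mod 277)
2^128 ≡ 155 (mod 277)
2^138 = 2^(128+8+2) ≡ 276 (mod 277).
Result is 276 ≡ −1, so (2/277) = −1.

-1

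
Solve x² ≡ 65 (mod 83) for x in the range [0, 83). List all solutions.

Since 83 ≡ 3 (mod 4), a square root of 65 is 65^((83+1)/4) = 65^21 mod 83.
Repeated squaring: 65^2≡75, 65^4≡64, 65^8≡29, 65^16≡11 (mod 83).
65^21 = 65^(16+4+1) ≡ 27 (mod 83).
Check: 27² = 729 ≡ 65 (mod 83). The two roots are 27 and 56.

27, 56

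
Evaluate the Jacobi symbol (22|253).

0

Pull out 2: since 253 ≡ 5 (mod 8), (2/253) = -1.
Reciprocity: 11 ≡ 3 and 253 ≡ 1 (mod 4), so (11/253) = +(253/11).
Reduce top mod 11: now compute (0/11).
Top reduces to 0: gcd > 1, so the symbol is 0.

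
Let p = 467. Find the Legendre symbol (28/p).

1

Euler's criterion: (28/467) ≡ 28^233 (mod 467).
28^2 ≡ 317 (mod 467)
28^4 ≡ 84 (mod 467)
28^8 ≡ 51 (mod 467)
28^16 ≡ 266 (mod 467)
28^32 ≡ 239 (mod 467)
28^64 ≡ 147 (mod 467)
28^128 ≡ 127 (mod 467)
28^233 = 28^(128+64+32+8+1) ≡ 1 (mod 467).
Result is 1, so (28/467) = 1.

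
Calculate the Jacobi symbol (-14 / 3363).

1

First reduce: -14 ≡ 3349 (mod 3363).
Reciprocity: 3349 ≡ 1 and 3363 ≡ 3 (mod 4), so (3349/3363) = +(3363/3349).
Reduce top mod 3349: now compute (14/3349).
Pull out 2: since 3349 ≡ 5 (mod 8), (2/3349) = -1.
Reciprocity: 7 ≡ 3 and 3349 ≡ 1 (mod 4), so (7/3349) = +(3349/7).
Reduce top mod 7: now compute (3/7).
Reciprocity: 3 ≡ 3 and 7 ≡ 3 (mod 4), so (3/7) = −(7/3).
Reduce top mod 3: now compute (1/3).
Reached (1/3) = 1. Collecting the sign flips along the way, the symbol is +1.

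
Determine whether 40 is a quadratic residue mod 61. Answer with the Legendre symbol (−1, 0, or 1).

-1

Euler's criterion: (40/61) ≡ 40^30 (mod 61).
40^2 ≡ 14 (mod 61)
40^4 ≡ 13 (mod 61)
40^8 ≡ 47 (mod 61)
40^16 ≡ 13 (mod 61)
40^30 = 40^(16+8+4+2) ≡ 60 (mod 61).
Result is 60 ≡ −1, so (40/61) = −1.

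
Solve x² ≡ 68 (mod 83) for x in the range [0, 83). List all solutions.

Since 83 ≡ 3 (mod 4), a square root of 68 is 68^((83+1)/4) = 68^21 mod 83.
Repeated squaring: 68^2≡59, 68^4≡78, 68^8≡25, 68^16≡44 (mod 83).
68^21 = 68^(16+4+1) ≡ 63 (mod 83).
Check: 63² = 3969 ≡ 68 (mod 83). The two roots are 20 and 63.

20, 63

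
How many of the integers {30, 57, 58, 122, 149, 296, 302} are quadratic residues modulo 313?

(30/313) = -1 → non-residue.
(57/313) = +1 → QR.
(58/313) = +1 → QR.
(122/313) = -1 → non-residue.
(149/313) = -1 → non-residue.
(296/313) = -1 → non-residue.
(302/313) = +1 → QR.
Total quadratic residues among the 7: 3.

3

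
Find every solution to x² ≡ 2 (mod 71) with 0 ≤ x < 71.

Since 71 ≡ 3 (mod 4), a square root of 2 is 2^((71+1)/4) = 2^18 mod 71.
Repeated squaring: 2^2≡4, 2^4≡16, 2^8≡43, 2^16≡3 (mod 71).
2^18 = 2^(16+2) ≡ 12 (mod 71).
Check: 12² = 144 ≡ 2 (mod 71). The two roots are 12 and 59.

12, 59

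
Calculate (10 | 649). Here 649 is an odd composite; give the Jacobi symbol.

Pull out 2: since 649 ≡ 1 (mod 8), (2/649) = +1.
Reciprocity: 5 ≡ 1 and 649 ≡ 1 (mod 4), so (5/649) = +(649/5).
Reduce top mod 5: now compute (4/5).
Pull out 2^2: since 5 ≡ 5 (mod 8), (2/5) = -1, so (2/5)^2 = +1.
Reached (1/5) = 1. Collecting the sign flips along the way, the symbol is +1.

1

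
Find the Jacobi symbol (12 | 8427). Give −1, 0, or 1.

Pull out 2^2: since 8427 ≡ 3 (mod 8), (2/8427) = -1, so (2/8427)^2 = +1.
Reciprocity: 3 ≡ 3 and 8427 ≡ 3 (mod 4), so (3/8427) = −(8427/3).
Reduce top mod 3: now compute (0/3).
Top reduces to 0: gcd > 1, so the symbol is 0.

0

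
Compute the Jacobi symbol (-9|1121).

1

First reduce: -9 ≡ 1112 (mod 1121).
Pull out 2^3: since 1121 ≡ 1 (mod 8), (2/1121) = +1, so (2/1121)^3 = +1.
Reciprocity: 139 ≡ 3 and 1121 ≡ 1 (mod 4), so (139/1121) = +(1121/139).
Reduce top mod 139: now compute (9/139).
Reciprocity: 9 ≡ 1 and 139 ≡ 3 (mod 4), so (9/139) = +(139/9).
Reduce top mod 9: now compute (4/9).
Pull out 2^2: since 9 ≡ 1 (mod 8), (2/9) = +1, so (2/9)^2 = +1.
Reached (1/9) = 1. Collecting the sign flips along the way, the symbol is +1.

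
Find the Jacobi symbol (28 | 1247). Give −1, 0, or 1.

Pull out 2^2: since 1247 ≡ 7 (mod 8), (2/1247) = +1, so (2/1247)^2 = +1.
Reciprocity: 7 ≡ 3 and 1247 ≡ 3 (mod 4), so (7/1247) = −(1247/7).
Reduce top mod 7: now compute (1/7).
Reached (1/7) = 1. Collecting the sign flips along the way, the symbol is -1.

-1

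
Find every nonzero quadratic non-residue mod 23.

Square k = 1,…,11 (k and 23−k give the same square):
1²=1, 2²=4, 3²=9, 4²=16, 5²≡2, 6²≡13, 7²≡3, 8²≡18, 9²≡12, 10²≡8, 11²≡6 (mod 23).
The residues are {1, 2, 3, 4, 6, 8, 9, 12, 13, 16, 18}; the non-residues are the remaining 11 nonzero classes.

5, 7, 10, 11, 14, 15, 17, 19, 20, 21, 22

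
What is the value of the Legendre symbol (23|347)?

-1

Euler's criterion: (23/347) ≡ 23^173 (mod 347).
23^2 ≡ 182 (mod 347)
23^4 ≡ 159 (mod 347)
23^8 ≡ 297 (mod 347)
23^16 ≡ 71 (mod 347)
23^32 ≡ 183 (mod 347)
23^64 ≡ 177 (mod 347)
23^128 ≡ 99 (mod 347)
23^173 = 23^(128+32+8+4+1) ≡ 346 (mod 347).
Result is 346 ≡ −1, so (23/347) = −1.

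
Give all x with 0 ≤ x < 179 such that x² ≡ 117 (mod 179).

81, 98

Since 179 ≡ 3 (mod 4), a square root of 117 is 117^((179+1)/4) = 117^45 mod 179.
Repeated squaring: 117^2≡85, 117^4≡65, 117^8≡108, 117^16≡29, 117^32≡125 (mod 179).
117^45 = 117^(32+8+4+1) ≡ 81 (mod 179).
Check: 81² = 6561 ≡ 117 (mod 179). The two roots are 81 and 98.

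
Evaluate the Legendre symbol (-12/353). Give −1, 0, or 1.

First reduce: -12 ≡ 341 (mod 353).
Reciprocity: 341 ≡ 1 and 353 ≡ 1 (mod 4), so (341/353) = +(353/341).
Reduce top mod 341: now compute (12/341).
Pull out 2^2: since 341 ≡ 5 (mod 8), (2/341) = -1, so (2/341)^2 = +1.
Reciprocity: 3 ≡ 3 and 341 ≡ 1 (mod 4), so (3/341) = +(341/3).
Reduce top mod 3: now compute (2/3).
Pull out 2: since 3 ≡ 3 (mod 8), (2/3) = -1.
Reached (1/3) = 1. Collecting the sign flips along the way, the symbol is -1.

-1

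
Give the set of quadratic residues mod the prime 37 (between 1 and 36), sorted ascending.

1,3,4,7,9,10,11,12,16,21,25,26,27,28,30,33,34,36

Square k = 1,…,18 (k and 37−k give the same square):
1²=1, 2²=4, 3²=9, 4²=16, 5²=25, 6²=36, 7²≡12, 8²≡27, 9²≡7, 10²≡26, 11²≡10, 12²≡33, 13²≡21, 14²≡11, 15²≡3, 16²≡34, 17²≡30, 18²≡28 (mod 37).
So the quadratic residues mod 37 are {1, 3, 4, 7, 9, 10, 11, 12, 16, 21, 25, 26, 27, 28, 30, 33, 34, 36}.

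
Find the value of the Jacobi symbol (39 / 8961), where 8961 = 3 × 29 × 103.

0

Reciprocity: 39 ≡ 3 and 8961 ≡ 1 (mod 4), so (39/8961) = +(8961/39).
Reduce top mod 39: now compute (30/39).
Pull out 2: since 39 ≡ 7 (mod 8), (2/39) = +1.
Reciprocity: 15 ≡ 3 and 39 ≡ 3 (mod 4), so (15/39) = −(39/15).
Reduce top mod 15: now compute (9/15).
Reciprocity: 9 ≡ 1 and 15 ≡ 3 (mod 4), so (9/15) = +(15/9).
Reduce top mod 9: now compute (6/9).
Pull out 2: since 9 ≡ 1 (mod 8), (2/9) = +1.
Reciprocity: 3 ≡ 3 and 9 ≡ 1 (mod 4), so (3/9) = +(9/3).
Reduce top mod 3: now compute (0/3).
Top reduces to 0: gcd > 1, so the symbol is 0.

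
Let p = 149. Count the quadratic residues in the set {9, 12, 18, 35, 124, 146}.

(9/149) = +1 → QR.
(12/149) = -1 → non-residue.
(18/149) = -1 → non-residue.
(35/149) = +1 → QR.
(124/149) = +1 → QR.
(146/149) = -1 → non-residue.
Total quadratic residues among the 6: 3.

3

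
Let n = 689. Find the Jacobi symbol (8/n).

1

Pull out 2^3: since 689 ≡ 1 (mod 8), (2/689) = +1, so (2/689)^3 = +1.
Reached (1/689) = 1. Collecting the sign flips along the way, the symbol is +1.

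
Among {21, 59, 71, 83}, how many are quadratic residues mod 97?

0

(21/97) = -1 → non-residue.
(59/97) = -1 → non-residue.
(71/97) = -1 → non-residue.
(83/97) = -1 → non-residue.
Total quadratic residues among the 4: 0.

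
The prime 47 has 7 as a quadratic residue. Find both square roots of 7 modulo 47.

Since 47 ≡ 3 (mod 4), a square root of 7 is 7^((47+1)/4) = 7^12 mod 47.
Repeated squaring: 7^2≡2, 7^4≡4, 7^8≡16 (mod 47).
7^12 = 7^(8+4) ≡ 17 (mod 47).
Check: 17² = 289 ≡ 7 (mod 47). The two roots are 17 and 30.

17, 30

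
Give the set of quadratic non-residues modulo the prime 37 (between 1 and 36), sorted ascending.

Square k = 1,…,18 (k and 37−k give the same square):
1²=1, 2²=4, 3²=9, 4²=16, 5²=25, 6²=36, 7²≡12, 8²≡27, 9²≡7, 10²≡26, 11²≡10, 12²≡33, 13²≡21, 14²≡11, 15²≡3, 16²≡34, 17²≡30, 18²≡28 (mod 37).
The residues are {1, 3, 4, 7, 9, 10, 11, 12, 16, 21, 25, 26, 27, 28, 30, 33, 34, 36}; the non-residues are the remaining 18 nonzero classes.

2 5 6 8 13 14 15 17 18 19 20 22 23 24 29 31 32 35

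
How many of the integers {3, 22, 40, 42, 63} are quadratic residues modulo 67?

(3/67) = -1 → non-residue.
(22/67) = +1 → QR.
(40/67) = +1 → QR.
(42/67) = -1 → non-residue.
(63/67) = -1 → non-residue.
Total quadratic residues among the 5: 2.

2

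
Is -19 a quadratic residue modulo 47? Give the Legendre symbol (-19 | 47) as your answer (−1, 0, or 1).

First reduce: -19 ≡ 28 (mod 47).
Pull out 2^2: since 47 ≡ 7 (mod 8), (2/47) = +1, so (2/47)^2 = +1.
Reciprocity: 7 ≡ 3 and 47 ≡ 3 (mod 4), so (7/47) = −(47/7).
Reduce top mod 7: now compute (5/7).
Reciprocity: 5 ≡ 1 and 7 ≡ 3 (mod 4), so (5/7) = +(7/5).
Reduce top mod 5: now compute (2/5).
Pull out 2: since 5 ≡ 5 (mod 8), (2/5) = -1.
Reached (1/5) = 1. Collecting the sign flips along the way, the symbol is +1.

1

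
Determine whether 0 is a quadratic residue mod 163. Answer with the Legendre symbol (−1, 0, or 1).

Top reduces to 0: gcd > 1, so the symbol is 0.

0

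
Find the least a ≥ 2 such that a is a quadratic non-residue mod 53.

2

(2/53) = −1, so 2 is the smallest positive non-residue mod 53.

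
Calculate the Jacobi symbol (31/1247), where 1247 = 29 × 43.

Reciprocity: 31 ≡ 3 and 1247 ≡ 3 (mod 4), so (31/1247) = −(1247/31).
Reduce top mod 31: now compute (7/31).
Reciprocity: 7 ≡ 3 and 31 ≡ 3 (mod 4), so (7/31) = −(31/7).
Reduce top mod 7: now compute (3/7).
Reciprocity: 3 ≡ 3 and 7 ≡ 3 (mod 4), so (3/7) = −(7/3).
Reduce top mod 3: now compute (1/3).
Reached (1/3) = 1. Collecting the sign flips along the way, the symbol is -1.

-1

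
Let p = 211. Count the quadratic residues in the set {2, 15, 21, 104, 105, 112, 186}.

(2/211) = -1 → non-residue.
(15/211) = -1 → non-residue.
(21/211) = +1 → QR.
(104/211) = -1 → non-residue.
(105/211) = +1 → QR.
(112/211) = -1 → non-residue.
(186/211) = -1 → non-residue.
Total quadratic residues among the 7: 2.

2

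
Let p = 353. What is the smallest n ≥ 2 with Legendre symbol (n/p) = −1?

3

(2/353) = +1, so 2 is a residue.
(3/353) = −1, so 3 is the smallest positive non-residue mod 353.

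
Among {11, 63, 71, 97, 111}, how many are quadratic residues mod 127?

2

(11/127) = +1 → QR.
(63/127) = -1 → non-residue.
(71/127) = +1 → QR.
(97/127) = -1 → non-residue.
(111/127) = -1 → non-residue.
Total quadratic residues among the 5: 2.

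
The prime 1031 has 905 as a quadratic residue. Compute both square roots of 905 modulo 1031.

44, 987

Since 1031 ≡ 3 (mod 4), a square root of 905 is 905^((1031+1)/4) = 905^258 mod 1031.
Repeated squaring: 905^2≡411, 905^4≡868, 905^8≡794, 905^16≡495, 905^32≡678, 905^64≡889, 905^128≡575, 905^256≡705 (mod 1031).
905^258 = 905^(256+2) ≡ 44 (mod 1031).
Check: 44² = 1936 ≡ 905 (mod 1031). The two roots are 44 and 987.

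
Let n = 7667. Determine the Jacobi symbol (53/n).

Reciprocity: 53 ≡ 1 and 7667 ≡ 3 (mod 4), so (53/7667) = +(7667/53).
Reduce top mod 53: now compute (35/53).
Reciprocity: 35 ≡ 3 and 53 ≡ 1 (mod 4), so (35/53) = +(53/35).
Reduce top mod 35: now compute (18/35).
Pull out 2: since 35 ≡ 3 (mod 8), (2/35) = -1.
Reciprocity: 9 ≡ 1 and 35 ≡ 3 (mod 4), so (9/35) = +(35/9).
Reduce top mod 9: now compute (8/9).
Pull out 2^3: since 9 ≡ 1 (mod 8), (2/9) = +1, so (2/9)^3 = +1.
Reached (1/9) = 1. Collecting the sign flips along the way, the symbol is -1.

-1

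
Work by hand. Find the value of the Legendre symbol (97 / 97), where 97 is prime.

First reduce: 97 ≡ 0 (mod 97).
Top reduces to 0: gcd > 1, so the symbol is 0.

0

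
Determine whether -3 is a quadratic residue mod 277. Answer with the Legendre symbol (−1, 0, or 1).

1

Euler's criterion: (-3/277) ≡ 274^138 (mod 277).
274^2 ≡ 9 (mod 277)
274^4 ≡ 81 (mod 277)
274^8 ≡ 190 (mod 277)
274^16 ≡ 90 (mod 277)
274^32 ≡ 67 (mod 277)
274^64 ≡ 57 (mod 277)
274^128 ≡ 202 (mod 277)
274^138 = 274^(128+8+2) ≡ 1 (mod 277).
Result is 1, so (-3/277) = 1.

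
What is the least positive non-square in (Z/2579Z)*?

(2/2579) = −1, so 2 is the smallest positive non-residue mod 2579.

2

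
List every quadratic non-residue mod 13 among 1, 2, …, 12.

Square k = 1,…,6 (k and 13−k give the same square):
1²=1, 2²=4, 3²=9, 4²≡3, 5²≡12, 6²≡10 (mod 13).
The residues are {1, 3, 4, 9, 10, 12}; the non-residues are the remaining 6 nonzero classes.

2,5,6,7,8,11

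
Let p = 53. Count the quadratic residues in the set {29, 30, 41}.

(29/53) = +1 → QR.
(30/53) = -1 → non-residue.
(41/53) = -1 → non-residue.
Total quadratic residues among the 3: 1.

1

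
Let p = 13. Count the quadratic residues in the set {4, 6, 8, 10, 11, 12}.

(4/13) = +1 → QR.
(6/13) = -1 → non-residue.
(8/13) = -1 → non-residue.
(10/13) = +1 → QR.
(11/13) = -1 → non-residue.
(12/13) = +1 → QR.
Total quadratic residues among the 6: 3.

3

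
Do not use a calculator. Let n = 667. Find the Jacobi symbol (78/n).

Pull out 2: since 667 ≡ 3 (mod 8), (2/667) = -1.
Reciprocity: 39 ≡ 3 and 667 ≡ 3 (mod 4), so (39/667) = −(667/39).
Reduce top mod 39: now compute (4/39).
Pull out 2^2: since 39 ≡ 7 (mod 8), (2/39) = +1, so (2/39)^2 = +1.
Reached (1/39) = 1. Collecting the sign flips along the way, the symbol is +1.

1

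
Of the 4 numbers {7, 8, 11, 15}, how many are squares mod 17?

2

(7/17) = -1 → non-residue.
(8/17) = +1 → QR.
(11/17) = -1 → non-residue.
(15/17) = +1 → QR.
Total quadratic residues among the 4: 2.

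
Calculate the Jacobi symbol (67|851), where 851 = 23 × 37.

Reciprocity: 67 ≡ 3 and 851 ≡ 3 (mod 4), so (67/851) = −(851/67).
Reduce top mod 67: now compute (47/67).
Reciprocity: 47 ≡ 3 and 67 ≡ 3 (mod 4), so (47/67) = −(67/47).
Reduce top mod 47: now compute (20/47).
Pull out 2^2: since 47 ≡ 7 (mod 8), (2/47) = +1, so (2/47)^2 = +1.
Reciprocity: 5 ≡ 1 and 47 ≡ 3 (mod 4), so (5/47) = +(47/5).
Reduce top mod 5: now compute (2/5).
Pull out 2: since 5 ≡ 5 (mod 8), (2/5) = -1.
Reached (1/5) = 1. Collecting the sign flips along the way, the symbol is -1.

-1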